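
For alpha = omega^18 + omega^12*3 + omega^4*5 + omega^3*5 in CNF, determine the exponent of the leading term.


CNF: omega^18 + omega^12*3 + omega^4*5 + omega^3*5
The leading term is omega^18, which has exponent 18.

18


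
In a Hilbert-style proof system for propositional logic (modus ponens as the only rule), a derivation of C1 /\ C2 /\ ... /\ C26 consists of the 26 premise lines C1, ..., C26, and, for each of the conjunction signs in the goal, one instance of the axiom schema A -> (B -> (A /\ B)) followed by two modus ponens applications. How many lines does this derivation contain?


Conjoining 26 premises:
- 26 premise lines
- the goal has 25 conjunction signs; each costs 1 axiom instance + 2 MP = 3 lines: 3 * 25 = 75
Total = 26 + 75 = 101 lines.

101


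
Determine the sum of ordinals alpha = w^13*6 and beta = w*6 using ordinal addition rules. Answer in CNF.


Ordinal addition w^13*6 + w*6:
Leading exponent of alpha (13) > leading exponent of beta (1).
Since alpha's term has higher exponent than beta's leading term,
the sum is simply alpha followed by beta.
Result = w^13*6 + w*6

w^13*6 + w*6


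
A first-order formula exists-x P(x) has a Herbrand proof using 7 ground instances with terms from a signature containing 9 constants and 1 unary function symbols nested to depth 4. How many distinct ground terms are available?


Herbrand terms by depth:
Depth 0: 9 constants
Depth 1: 9 new terms (running total: 18)
Depth 2: 9 new terms (running total: 27)
Depth 3: 9 new terms (running total: 36)
Depth 4: 9 new terms (running total: 45)
Total distinct ground terms = 45

45


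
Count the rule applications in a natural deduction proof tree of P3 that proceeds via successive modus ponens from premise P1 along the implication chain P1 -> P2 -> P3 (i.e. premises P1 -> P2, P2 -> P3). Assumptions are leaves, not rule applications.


We have a chain: P1 -> P2 -> P3.
Each modus ponens application produces the next variable.
The chain has 3 propositions, so 3-1 = 2 modus ponens steps.
Total inference nodes = 2

2


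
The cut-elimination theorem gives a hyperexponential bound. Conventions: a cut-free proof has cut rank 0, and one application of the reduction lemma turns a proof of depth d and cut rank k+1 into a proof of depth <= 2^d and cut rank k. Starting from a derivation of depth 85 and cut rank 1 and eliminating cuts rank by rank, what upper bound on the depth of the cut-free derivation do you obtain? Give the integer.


Each rank reduction sends depth d to at most 2^d; cut rank r needs r reductions.
2_0(85) = 85
2_1(85) = 2^85 = 38685626227668133590597632
Cut-free depth bound = 38685626227668133590597632

38685626227668133590597632


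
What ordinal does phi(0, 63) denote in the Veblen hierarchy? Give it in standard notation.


phi(0, 63):
phi(0, beta) = omega^beta by definition.
phi(0, 63) = omega^63

omega^63


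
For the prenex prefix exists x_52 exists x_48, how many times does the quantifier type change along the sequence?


Walk the prefix and count type changes:
  position 1: exists -> exists
Total alternations = 0

0


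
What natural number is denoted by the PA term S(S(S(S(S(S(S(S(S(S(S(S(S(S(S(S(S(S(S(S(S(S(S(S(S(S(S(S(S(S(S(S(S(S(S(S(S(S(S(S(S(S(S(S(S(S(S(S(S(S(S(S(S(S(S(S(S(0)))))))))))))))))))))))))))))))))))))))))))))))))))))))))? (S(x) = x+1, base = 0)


Counting successors applied to 0:
57 applications of S to 0 = 57

57


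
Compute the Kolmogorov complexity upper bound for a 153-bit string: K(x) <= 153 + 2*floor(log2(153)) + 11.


floor(log2(153)) = 7
2 * 7 = 14
K(x) <= 153 + 14 + 11 = 178

178


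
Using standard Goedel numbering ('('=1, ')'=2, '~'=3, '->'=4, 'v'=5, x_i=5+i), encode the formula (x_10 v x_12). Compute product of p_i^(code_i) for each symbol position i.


Formula: (x_10 v x_12)
Symbol codes: [1, 15, 5, 17, 2]
Primes: [2, 3, 5, 7, 11]
p_1^1 = 2^1 = 2
p_2^15 = 3^15 = 14348907
p_3^5 = 5^5 = 3125
p_4^17 = 7^17 = 232630513987207
p_5^2 = 11^2 = 121
Product = 2524357667989503277266431250

2524357667989503277266431250


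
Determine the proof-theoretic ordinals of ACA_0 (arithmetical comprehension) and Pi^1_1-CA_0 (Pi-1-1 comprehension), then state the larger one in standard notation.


Proof-theoretic ordinal of ACA_0 (arithmetical comprehension): epsilon_0
Proof-theoretic ordinal of Pi^1_1-CA_0 (Pi-1-1 comprehension): psi_0(Omega_omega)
Comparing: epsilon_0 < psi_0(Omega_omega).
The larger ordinal is psi_0(Omega_omega) (from Pi^1_1-CA_0 (Pi-1-1 comprehension)).

psi_0(Omega_omega)


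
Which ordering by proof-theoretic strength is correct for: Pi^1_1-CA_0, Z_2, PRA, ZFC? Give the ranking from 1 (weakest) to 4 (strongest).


Ordering by consistency strength:
1. PRA
2. Pi^1_1-CA_0
3. Z_2
4. ZFC


Pi^1_1-CA_0=2, Z_2=3, PRA=1, ZFC=4


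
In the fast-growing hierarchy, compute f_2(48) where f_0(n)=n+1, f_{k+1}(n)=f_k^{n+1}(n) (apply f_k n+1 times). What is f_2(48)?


f_2(48) = f_1^49(48)
f_1(m) = 2m + 1.
Iterating: f_1^k(n) = 2^k*(n+1) - 1.
f_2(48) = 2^49*(48+1) - 1 = 562949953421312*49 - 1 = 27584547717644287

27584547717644287


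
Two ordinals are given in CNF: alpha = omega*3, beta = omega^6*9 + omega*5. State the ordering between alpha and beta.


Compare term by term from highest exponent:
alpha = omega*3
beta = omega^6*9 + omega*5
Term 1: alpha has omega^1*3, beta has omega^6*9
Term 2: alpha has omega^0*0, beta has omega^1*5
Result: alpha < beta

alpha < beta


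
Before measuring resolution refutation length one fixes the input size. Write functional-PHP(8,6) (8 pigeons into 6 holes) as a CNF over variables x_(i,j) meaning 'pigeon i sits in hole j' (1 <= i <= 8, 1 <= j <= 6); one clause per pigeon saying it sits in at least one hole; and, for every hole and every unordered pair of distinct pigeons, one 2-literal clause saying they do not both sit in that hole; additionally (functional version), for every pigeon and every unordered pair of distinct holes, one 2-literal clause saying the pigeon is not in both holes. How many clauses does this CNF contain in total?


functional-PHP(8,6): 8 pigeons, 6 holes, 8*6 = 48 variables.
- pigeon clauses: one per pigeon -> 8 clauses
- hole clauses: 6 holes * C(8,2) = 6 * 28 -> 168 clauses
- functional clauses: 8 pigeons * C(6,2) = 8 * 15 -> 120 clauses
Total clauses = 8 + 168 + 120 = 296

296


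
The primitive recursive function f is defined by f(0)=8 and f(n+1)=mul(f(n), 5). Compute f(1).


f(0) = 8
f(1) = mul(f(0), 5) = mul(8, 5) = 40


40


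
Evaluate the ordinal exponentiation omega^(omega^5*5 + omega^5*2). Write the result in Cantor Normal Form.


omega^(omega^5*5 + omega^5*2):
Both terms of the exponent have the same exponent 5, so they merge: omega^5*5 + omega^5*2 = omega^5*(5+2) = omega^5*7.
omega raised to a CNF ordinal is a single CNF term: Result = omega^(omega^5*7)

omega^(omega^5*7)


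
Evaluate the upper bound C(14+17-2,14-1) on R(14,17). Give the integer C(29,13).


R(14,17) <= C(14+17-2, 14-1) = C(29, 13)
C(29, 13) = 29! / (13! * 16!)
= 67863915

67863915


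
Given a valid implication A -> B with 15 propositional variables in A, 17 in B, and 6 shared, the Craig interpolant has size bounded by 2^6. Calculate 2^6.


Shared atoms = 6
Craig interpolant size bound = 2^6
= 64

64


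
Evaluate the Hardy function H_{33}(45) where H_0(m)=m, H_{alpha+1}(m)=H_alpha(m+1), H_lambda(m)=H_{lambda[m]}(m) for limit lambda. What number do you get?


H_33(45):
For finite ordinals k, H_k(n) = n + k (each successor step adds 1).
H_33(45) = 45 + 33 = 78

78


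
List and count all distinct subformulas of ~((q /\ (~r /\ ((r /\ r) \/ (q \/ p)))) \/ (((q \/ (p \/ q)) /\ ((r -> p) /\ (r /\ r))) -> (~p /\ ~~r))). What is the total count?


Formula: ~((q /\ (~r /\ ((r /\ r) \/ (q \/ p)))) \/ (((q \/ (p \/ q)) /\ ((r -> p) /\ (r /\ r))) -> (~p /\ ~~r)))
Subformulas found:
  1. r
  2. q
  3. p
  4. ~p
  5. ~r
  6. ~~r
  7. (q \/ p)
  8. (r /\ r)
  9. (r -> p)
  10. (p \/ q)
  11. (~p /\ ~~r)
  12. (q \/ (p \/ q))
  13. ((r -> p) /\ (r /\ r))
  14. ((r /\ r) \/ (q \/ p))
  15. (~r /\ ((r /\ r) \/ (q \/ p)))
  16. (q /\ (~r /\ ((r /\ r) \/ (q \/ p))))
  17. ((q \/ (p \/ q)) /\ ((r -> p) /\ (r /\ r)))
  18. (((q \/ (p \/ q)) /\ ((r -> p) /\ (r /\ r))) -> (~p /\ ~~r))
  19. ((q /\ (~r /\ ((r /\ r) \/ (q \/ p)))) \/ (((q \/ (p \/ q)) /\ ((r -> p) /\ (r /\ r))) -> (~p /\ ~~r)))
  20. ~((q /\ (~r /\ ((r /\ r) \/ (q \/ p)))) \/ (((q \/ (p \/ q)) /\ ((r -> p) /\ (r /\ r))) -> (~p /\ ~~r)))
Total distinct subformulas = 20

20


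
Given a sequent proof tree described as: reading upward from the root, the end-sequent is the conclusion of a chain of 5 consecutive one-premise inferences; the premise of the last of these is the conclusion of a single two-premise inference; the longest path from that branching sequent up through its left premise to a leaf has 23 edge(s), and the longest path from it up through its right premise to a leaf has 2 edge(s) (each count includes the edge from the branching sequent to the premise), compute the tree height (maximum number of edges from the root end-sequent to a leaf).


Longest path through the left premise: 23 edges (measured from the branching sequent)
Longest path through the right premise: 2 edges
Height of the subtree rooted at the branching sequent: max(23, 2) = 23
The branching sequent sits 5 edges above the root (the chain of one-premise inferences), so height = 23 + 5 = 28

28


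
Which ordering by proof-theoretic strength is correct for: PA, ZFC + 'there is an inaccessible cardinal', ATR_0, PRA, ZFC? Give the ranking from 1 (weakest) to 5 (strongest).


Ordering by consistency strength:
1. PRA
2. PA
3. ATR_0
4. ZFC
5. ZFC + 'there is an inaccessible cardinal'


PA=2, ZFC + 'there is an inaccessible cardinal'=5, ATR_0=3, PRA=1, ZFC=4


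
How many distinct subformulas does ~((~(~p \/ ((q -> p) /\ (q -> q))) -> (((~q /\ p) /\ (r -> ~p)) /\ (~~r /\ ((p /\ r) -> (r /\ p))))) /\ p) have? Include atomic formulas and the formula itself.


Formula: ~((~(~p \/ ((q -> p) /\ (q -> q))) -> (((~q /\ p) /\ (r -> ~p)) /\ (~~r /\ ((p /\ r) -> (r /\ p))))) /\ p)
Subformulas found:
  1. r
  2. q
  3. p
  4. ~p
  5. ~r
  6. ~q
  7. ~~r
  8. (r /\ p)
  9. (q -> p)
  10. (p /\ r)
  11. (q -> q)
  12. (~q /\ p)
  13. (r -> ~p)
  14. ((q -> p) /\ (q -> q))
  15. ((p /\ r) -> (r /\ p))
  16. ((~q /\ p) /\ (r -> ~p))
  17. (~p \/ ((q -> p) /\ (q -> q)))
  18. ~(~p \/ ((q -> p) /\ (q -> q)))
  19. (~~r /\ ((p /\ r) -> (r /\ p)))
  20. (((~q /\ p) /\ (r -> ~p)) /\ (~~r /\ ((p /\ r) -> (r /\ p))))
  21. (~(~p \/ ((q -> p) /\ (q -> q))) -> (((~q /\ p) /\ (r -> ~p)) /\ (~~r /\ ((p /\ r) -> (r /\ p)))))
  22. ((~(~p \/ ((q -> p) /\ (q -> q))) -> (((~q /\ p) /\ (r -> ~p)) /\ (~~r /\ ((p /\ r) -> (r /\ p))))) /\ p)
  23. ~((~(~p \/ ((q -> p) /\ (q -> q))) -> (((~q /\ p) /\ (r -> ~p)) /\ (~~r /\ ((p /\ r) -> (r /\ p))))) /\ p)
Total distinct subformulas = 23

23


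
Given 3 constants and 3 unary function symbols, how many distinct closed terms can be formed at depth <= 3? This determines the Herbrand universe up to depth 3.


Herbrand terms by depth:
Depth 0: 3 constants
Depth 1: 9 new terms (running total: 12)
Depth 2: 27 new terms (running total: 39)
Depth 3: 81 new terms (running total: 120)
Total distinct ground terms = 120

120


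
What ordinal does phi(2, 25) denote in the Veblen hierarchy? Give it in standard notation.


phi(2, 25):
phi(2, beta) = zeta_beta (the beta-th zeta number, fixed point of epsilon).
phi(2, 25) = zeta_25

zeta_25


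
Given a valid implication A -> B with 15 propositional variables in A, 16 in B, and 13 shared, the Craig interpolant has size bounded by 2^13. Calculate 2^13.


Shared atoms = 13
Craig interpolant size bound = 2^13
= 8192

8192


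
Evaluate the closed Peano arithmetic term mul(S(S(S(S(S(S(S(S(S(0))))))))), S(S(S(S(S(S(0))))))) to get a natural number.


mul(S^9(0), S^6(0)):
S^9(0) = 9
S^6(0) = 6
9 * 6 = 54

54


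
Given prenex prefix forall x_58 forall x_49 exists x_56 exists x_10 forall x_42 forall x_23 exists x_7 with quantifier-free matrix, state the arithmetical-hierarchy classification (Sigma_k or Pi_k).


Leading quantifier is forall, so the class is Pi.
Number of quantifier blocks = alternations + 1 = 3 + 1 = 4.
Classification: Pi_4

Pi_4


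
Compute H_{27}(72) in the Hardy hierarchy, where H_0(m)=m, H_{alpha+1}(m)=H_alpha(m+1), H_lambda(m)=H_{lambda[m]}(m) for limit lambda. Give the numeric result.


H_27(72):
For finite ordinals k, H_k(n) = n + k (each successor step adds 1).
H_27(72) = 72 + 27 = 99

99


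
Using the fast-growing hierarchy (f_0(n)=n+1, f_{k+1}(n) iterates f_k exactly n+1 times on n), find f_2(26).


f_2(26) = f_1^27(26)
f_1(m) = 2m + 1.
Iterating: f_1^k(n) = 2^k*(n+1) - 1.
f_2(26) = 2^27*(26+1) - 1 = 134217728*27 - 1 = 3623878655

3623878655


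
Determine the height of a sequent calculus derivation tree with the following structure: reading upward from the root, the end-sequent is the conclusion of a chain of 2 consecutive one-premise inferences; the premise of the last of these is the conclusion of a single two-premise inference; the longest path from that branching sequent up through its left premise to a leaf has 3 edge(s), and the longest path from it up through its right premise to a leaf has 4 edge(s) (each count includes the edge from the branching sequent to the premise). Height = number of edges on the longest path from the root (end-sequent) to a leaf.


Longest path through the left premise: 3 edges (measured from the branching sequent)
Longest path through the right premise: 4 edges
Height of the subtree rooted at the branching sequent: max(3, 4) = 4
The branching sequent sits 2 edges above the root (the chain of one-premise inferences), so height = 4 + 2 = 6

6


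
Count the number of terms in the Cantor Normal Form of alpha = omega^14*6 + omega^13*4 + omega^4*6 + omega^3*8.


CNF: omega^14*6 + omega^13*4 + omega^4*6 + omega^3*8
Count the summands separated by '+':
  term 1: omega^14*6
  term 2: omega^13*4
  term 3: omega^4*6
  term 4: omega^3*8
Total terms = 4

4


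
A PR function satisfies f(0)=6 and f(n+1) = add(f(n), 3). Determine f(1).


f(0) = 6
f(1) = add(f(0), 3) = add(6, 3) = 9


9


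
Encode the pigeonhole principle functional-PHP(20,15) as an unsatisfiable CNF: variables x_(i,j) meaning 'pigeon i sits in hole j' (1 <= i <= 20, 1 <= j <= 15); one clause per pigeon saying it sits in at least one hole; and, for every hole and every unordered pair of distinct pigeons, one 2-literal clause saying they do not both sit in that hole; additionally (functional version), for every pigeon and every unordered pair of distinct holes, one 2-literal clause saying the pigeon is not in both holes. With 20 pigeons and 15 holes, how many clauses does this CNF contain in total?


functional-PHP(20,15): 20 pigeons, 15 holes, 20*15 = 300 variables.
- pigeon clauses: one per pigeon -> 20 clauses
- hole clauses: 15 holes * C(20,2) = 15 * 190 -> 2850 clauses
- functional clauses: 20 pigeons * C(15,2) = 20 * 105 -> 2100 clauses
Total clauses = 20 + 2850 + 2100 = 4970

4970


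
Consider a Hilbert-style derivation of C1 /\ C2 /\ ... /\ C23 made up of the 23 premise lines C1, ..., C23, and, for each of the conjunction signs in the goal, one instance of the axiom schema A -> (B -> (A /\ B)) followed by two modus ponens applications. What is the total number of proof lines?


Conjoining 23 premises:
- 23 premise lines
- the goal has 22 conjunction signs; each costs 1 axiom instance + 2 MP = 3 lines: 3 * 22 = 66
Total = 23 + 66 = 89 lines.

89


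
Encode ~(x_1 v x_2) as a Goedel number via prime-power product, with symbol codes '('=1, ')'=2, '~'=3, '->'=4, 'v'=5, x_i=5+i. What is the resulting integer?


Formula: ~(x_1 v x_2)
Symbol codes: [3, 1, 6, 5, 7, 2]
Primes: [2, 3, 5, 7, 11, 13]
p_1^3 = 2^3 = 8
p_2^1 = 3^1 = 3
p_3^6 = 5^6 = 15625
p_4^5 = 7^5 = 16807
p_5^7 = 11^7 = 19487171
p_6^2 = 13^2 = 169
Product = 20756635959934875000

20756635959934875000


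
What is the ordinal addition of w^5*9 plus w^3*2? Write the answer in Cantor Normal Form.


Ordinal addition w^5*9 + w^3*2:
Leading exponent of alpha (5) > leading exponent of beta (3).
Since alpha's term has higher exponent than beta's leading term,
the sum is simply alpha followed by beta.
Result = w^5*9 + w^3*2

w^5*9 + w^3*2


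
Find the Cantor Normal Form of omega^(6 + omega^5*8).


omega^(6 + omega^5*8):
In ordinal addition a term is absorbed by a following term of strictly larger exponent: 0 < 5, so 6 + omega^5*8 = omega^5*8.
omega raised to a CNF ordinal is a single CNF term: Result = omega^(omega^5*8)

omega^(omega^5*8)


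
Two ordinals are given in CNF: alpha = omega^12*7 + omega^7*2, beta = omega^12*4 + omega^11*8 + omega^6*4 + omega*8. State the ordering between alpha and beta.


Compare term by term from highest exponent:
alpha = omega^12*7 + omega^7*2
beta = omega^12*4 + omega^11*8 + omega^6*4 + omega*8
Term 1: alpha has omega^12*7, beta has omega^12*4
Term 2: alpha has omega^7*2, beta has omega^11*8
Term 3: alpha has omega^0*0, beta has omega^6*4
Term 4: alpha has omega^0*0, beta has omega^1*8
Result: alpha > beta

alpha > beta


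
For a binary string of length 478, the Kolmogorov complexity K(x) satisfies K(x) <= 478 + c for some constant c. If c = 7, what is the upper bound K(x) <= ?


K(x) <= |x| + c = 478 + 7 = 485

485


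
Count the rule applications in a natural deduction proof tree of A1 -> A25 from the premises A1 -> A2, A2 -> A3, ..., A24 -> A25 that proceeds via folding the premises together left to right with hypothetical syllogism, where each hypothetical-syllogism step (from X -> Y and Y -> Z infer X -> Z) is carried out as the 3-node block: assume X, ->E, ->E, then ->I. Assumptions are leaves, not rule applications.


There are 24 premises in the chain. The first HS step combines premises 1 and 2; each further premise needs one more HS step.
So 24 premises require 24 - 1 = 23 hypothetical-syllogism steps.
Each HS step uses 3 inference nodes (->E, ->E, ->I).
23 * 3 = 69 total inference nodes.

69


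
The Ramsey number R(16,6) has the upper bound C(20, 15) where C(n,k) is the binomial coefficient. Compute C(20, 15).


R(16,6) <= C(16+6-2, 16-1) = C(20, 15)
C(20, 15) = 20! / (15! * 5!)
= 15504

15504


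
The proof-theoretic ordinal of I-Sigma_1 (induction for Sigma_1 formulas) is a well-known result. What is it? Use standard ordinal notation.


The proof-theoretic ordinal of I-Sigma_1 (induction for Sigma_1 formulas) is a standard result in ordinal analysis.
This ordinal is the supremum of order types of primitive recursive well-orderings
that the theory can prove to be well-ordered.
For I-Sigma_1 (induction for Sigma_1 formulas), the proof-theoretic ordinal is omega^omega.

omega^omega


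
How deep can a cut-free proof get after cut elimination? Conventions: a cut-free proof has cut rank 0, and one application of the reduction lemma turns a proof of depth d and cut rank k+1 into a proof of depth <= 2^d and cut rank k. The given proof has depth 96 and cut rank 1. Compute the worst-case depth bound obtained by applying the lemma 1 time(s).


Each rank reduction sends depth d to at most 2^d; cut rank r needs r reductions.
2_0(96) = 96
2_1(96) = 2^96 = 79228162514264337593543950336
Cut-free depth bound = 79228162514264337593543950336

79228162514264337593543950336


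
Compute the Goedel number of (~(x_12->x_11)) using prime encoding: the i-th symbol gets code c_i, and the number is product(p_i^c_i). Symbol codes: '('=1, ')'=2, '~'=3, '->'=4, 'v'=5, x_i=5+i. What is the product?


Formula: (~(x_12->x_11))
Symbol codes: [1, 3, 1, 17, 4, 16, 2, 2]
Primes: [2, 3, 5, 7, 11, 13, 17, 19]
p_1^1 = 2^1 = 2
p_2^3 = 3^3 = 27
p_3^1 = 5^1 = 5
p_4^17 = 7^17 = 232630513987207
p_5^4 = 11^4 = 14641
p_6^16 = 13^16 = 665416609183179841
p_7^2 = 17^2 = 289
p_8^2 = 19^2 = 361
Product = 63841027262212717445892416426460309114902610

63841027262212717445892416426460309114902610


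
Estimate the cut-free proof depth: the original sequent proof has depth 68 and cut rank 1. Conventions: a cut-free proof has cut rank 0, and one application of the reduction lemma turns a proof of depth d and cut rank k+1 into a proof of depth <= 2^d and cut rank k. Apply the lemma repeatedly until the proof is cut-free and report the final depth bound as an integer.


Each rank reduction sends depth d to at most 2^d; cut rank r needs r reductions.
2_0(68) = 68
2_1(68) = 2^68 = 295147905179352825856
Cut-free depth bound = 295147905179352825856

295147905179352825856


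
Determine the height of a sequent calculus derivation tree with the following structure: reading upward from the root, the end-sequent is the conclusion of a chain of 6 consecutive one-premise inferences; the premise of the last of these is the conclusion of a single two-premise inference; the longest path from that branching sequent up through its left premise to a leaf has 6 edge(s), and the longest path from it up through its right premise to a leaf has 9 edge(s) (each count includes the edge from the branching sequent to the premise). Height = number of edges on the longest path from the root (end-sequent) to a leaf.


Longest path through the left premise: 6 edges (measured from the branching sequent)
Longest path through the right premise: 9 edges
Height of the subtree rooted at the branching sequent: max(6, 9) = 9
The branching sequent sits 6 edges above the root (the chain of one-premise inferences), so height = 9 + 6 = 15

15


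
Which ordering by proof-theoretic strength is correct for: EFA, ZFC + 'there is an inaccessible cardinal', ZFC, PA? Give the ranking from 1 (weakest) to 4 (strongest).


Ordering by consistency strength:
1. EFA
2. PA
3. ZFC
4. ZFC + 'there is an inaccessible cardinal'


EFA=1, ZFC + 'there is an inaccessible cardinal'=4, ZFC=3, PA=2


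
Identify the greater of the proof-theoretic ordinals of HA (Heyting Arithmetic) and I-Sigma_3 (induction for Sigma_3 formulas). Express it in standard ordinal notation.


Proof-theoretic ordinal of HA (Heyting Arithmetic): epsilon_0
Proof-theoretic ordinal of I-Sigma_3 (induction for Sigma_3 formulas): omega^(omega^(omega^omega))
Comparing: omega^(omega^(omega^omega)) < epsilon_0.
The larger ordinal is epsilon_0 (from HA (Heyting Arithmetic)).

epsilon_0


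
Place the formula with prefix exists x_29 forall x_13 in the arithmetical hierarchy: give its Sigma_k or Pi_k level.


Leading quantifier is exists, so the class is Sigma.
Number of quantifier blocks = alternations + 1 = 1 + 1 = 2.
Classification: Sigma_2

Sigma_2


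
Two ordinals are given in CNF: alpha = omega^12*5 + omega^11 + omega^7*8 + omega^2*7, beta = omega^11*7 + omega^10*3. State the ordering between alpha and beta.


Compare term by term from highest exponent:
alpha = omega^12*5 + omega^11 + omega^7*8 + omega^2*7
beta = omega^11*7 + omega^10*3
Term 1: alpha has omega^12*5, beta has omega^11*7
Term 2: alpha has omega^11*1, beta has omega^10*3
Term 3: alpha has omega^7*8, beta has omega^0*0
Term 4: alpha has omega^2*7, beta has omega^0*0
Result: alpha > beta

alpha > beta


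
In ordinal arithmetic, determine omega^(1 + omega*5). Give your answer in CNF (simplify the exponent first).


omega^(1 + omega*5):
In ordinal addition a term is absorbed by a following term of strictly larger exponent: 0 < 1, so 1 + omega*5 = omega*5.
omega raised to a CNF ordinal is a single CNF term: Result = omega^(omega*5)

omega^(omega*5)


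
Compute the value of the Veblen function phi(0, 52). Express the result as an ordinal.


phi(0, 52):
phi(0, beta) = omega^beta by definition.
phi(0, 52) = omega^52

omega^52


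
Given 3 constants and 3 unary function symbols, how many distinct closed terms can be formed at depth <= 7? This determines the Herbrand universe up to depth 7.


Herbrand terms by depth:
Depth 0: 3 constants
Depth 1: 9 new terms (running total: 12)
Depth 2: 27 new terms (running total: 39)
Depth 3: 81 new terms (running total: 120)
Depth 4: 243 new terms (running total: 363)
Depth 5: 729 new terms (running total: 1092)
Depth 6: 2187 new terms (running total: 3279)
Depth 7: 6561 new terms (running total: 9840)
Total distinct ground terms = 9840

9840


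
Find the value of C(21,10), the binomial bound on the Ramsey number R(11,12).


R(11,12) <= C(11+12-2, 11-1) = C(21, 10)
C(21, 10) = 21! / (10! * 11!)
= 352716

352716


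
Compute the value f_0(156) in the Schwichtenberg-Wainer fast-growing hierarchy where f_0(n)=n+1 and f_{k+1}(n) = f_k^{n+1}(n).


f_0(156) = 156 + 1 = 157

157


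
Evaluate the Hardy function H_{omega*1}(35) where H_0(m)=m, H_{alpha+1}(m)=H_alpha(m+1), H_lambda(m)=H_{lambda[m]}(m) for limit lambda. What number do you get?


H_{omega*1}(35):
For the Hardy hierarchy, H_{omega*k}(n) = 2^k * n.
2^1 = 2.
2 * 35 = 70

70


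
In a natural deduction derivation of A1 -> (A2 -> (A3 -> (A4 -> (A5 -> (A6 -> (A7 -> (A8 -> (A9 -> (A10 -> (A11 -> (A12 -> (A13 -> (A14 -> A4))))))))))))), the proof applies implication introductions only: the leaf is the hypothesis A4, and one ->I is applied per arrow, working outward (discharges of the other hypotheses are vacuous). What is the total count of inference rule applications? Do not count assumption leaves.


The formula has 14 arrows (->); its innermost consequent A4 is one of the antecedents,
so the proof starts from the hypothesis leaf A4 (not a rule application) and closes one arrow per ->I.
Building A1 -> (A2 -> (A3 -> (A4 -> (A5 -> (A6 -> (A7 -> (A8 -> (A9 -> (A10 -> (A11 -> (A12 -> (A13 -> (A14 -> A4))))))))))))) therefore takes 14 nested implication introductions.
Total inference nodes = 14

14


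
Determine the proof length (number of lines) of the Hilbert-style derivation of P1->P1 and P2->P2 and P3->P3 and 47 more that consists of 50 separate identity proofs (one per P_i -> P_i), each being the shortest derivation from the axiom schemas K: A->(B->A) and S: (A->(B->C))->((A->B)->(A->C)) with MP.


The shortest proof of A->A from K and S in the Hilbert calculus has exactly 5 lines:
(1) K instance A->((A->A)->A), (2) S instance, (3) MP on 1,2, (4) K instance A->(A->A), (5) MP on 3,4.
For 50 independent identities: 50 * 5 = 250 lines total.

250


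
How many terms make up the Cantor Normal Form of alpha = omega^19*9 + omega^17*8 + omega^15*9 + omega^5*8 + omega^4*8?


CNF: omega^19*9 + omega^17*8 + omega^15*9 + omega^5*8 + omega^4*8
Count the summands separated by '+':
  term 1: omega^19*9
  term 2: omega^17*8
  term 3: omega^15*9
  term 4: omega^5*8
  term 5: omega^4*8
Total terms = 5

5


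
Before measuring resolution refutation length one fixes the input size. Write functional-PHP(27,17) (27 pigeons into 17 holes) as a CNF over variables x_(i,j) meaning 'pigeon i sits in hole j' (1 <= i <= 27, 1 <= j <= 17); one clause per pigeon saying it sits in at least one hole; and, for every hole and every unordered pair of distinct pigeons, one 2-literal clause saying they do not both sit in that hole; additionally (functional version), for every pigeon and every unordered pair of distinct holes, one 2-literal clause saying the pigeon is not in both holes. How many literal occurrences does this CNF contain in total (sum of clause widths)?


functional-PHP(27,17): 27 pigeons, 17 holes, 27*17 = 459 variables.
- pigeon clauses: one per pigeon -> 27 clauses of width 17 -> 459 literals
- hole clauses: 17 holes * C(27,2) = 17 * 351 -> 5967 clauses of width 2 -> 11934 literals
- functional clauses: 27 pigeons * C(17,2) = 27 * 136 -> 3672 clauses of width 2 -> 7344 literals
Total literal occurrences = 459 + 11934 + 7344 = 19737

19737


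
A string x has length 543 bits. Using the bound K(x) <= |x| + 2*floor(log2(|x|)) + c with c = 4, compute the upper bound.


floor(log2(543)) = 9
2 * 9 = 18
K(x) <= 543 + 18 + 4 = 565

565


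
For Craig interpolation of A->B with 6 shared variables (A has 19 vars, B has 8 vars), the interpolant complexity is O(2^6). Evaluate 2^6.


Shared atoms = 6
Craig interpolant size bound = 2^6
= 64

64


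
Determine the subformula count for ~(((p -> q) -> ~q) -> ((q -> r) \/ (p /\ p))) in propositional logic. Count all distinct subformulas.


Formula: ~(((p -> q) -> ~q) -> ((q -> r) \/ (p /\ p)))
Subformulas found:
  1. q
  2. r
  3. p
  4. ~q
  5. (p /\ p)
  6. (p -> q)
  7. (q -> r)
  8. ((p -> q) -> ~q)
  9. ((q -> r) \/ (p /\ p))
  10. (((p -> q) -> ~q) -> ((q -> r) \/ (p /\ p)))
  11. ~(((p -> q) -> ~q) -> ((q -> r) \/ (p /\ p)))
Total distinct subformulas = 11

11


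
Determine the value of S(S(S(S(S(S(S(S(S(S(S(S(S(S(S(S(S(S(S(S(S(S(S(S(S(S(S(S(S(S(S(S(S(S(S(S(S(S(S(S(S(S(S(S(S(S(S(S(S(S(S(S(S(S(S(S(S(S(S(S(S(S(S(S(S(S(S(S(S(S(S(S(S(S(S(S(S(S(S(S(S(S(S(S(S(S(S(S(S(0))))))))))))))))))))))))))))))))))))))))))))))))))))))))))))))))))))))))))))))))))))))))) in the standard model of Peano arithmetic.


Counting successors applied to 0:
89 applications of S to 0 = 89

89


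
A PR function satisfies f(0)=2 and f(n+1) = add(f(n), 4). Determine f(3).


f(0) = 2
f(1) = add(f(0), 4) = add(2, 4) = 6
f(2) = add(f(1), 4) = add(6, 4) = 10
f(3) = add(f(2), 4) = add(10, 4) = 14


14


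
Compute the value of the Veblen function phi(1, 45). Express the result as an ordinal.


phi(1, 45):
phi(1, beta) = epsilon_beta (the beta-th epsilon number).
phi(1, 45) = epsilon_45

epsilon_45


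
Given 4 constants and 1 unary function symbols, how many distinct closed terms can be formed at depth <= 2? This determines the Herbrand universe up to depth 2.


Herbrand terms by depth:
Depth 0: 4 constants
Depth 1: 4 new terms (running total: 8)
Depth 2: 4 new terms (running total: 12)
Total distinct ground terms = 12

12


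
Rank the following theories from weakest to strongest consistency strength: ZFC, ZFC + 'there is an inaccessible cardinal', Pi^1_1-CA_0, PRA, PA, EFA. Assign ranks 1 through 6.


Ordering by consistency strength:
1. EFA
2. PRA
3. PA
4. Pi^1_1-CA_0
5. ZFC
6. ZFC + 'there is an inaccessible cardinal'


ZFC=5, ZFC + 'there is an inaccessible cardinal'=6, Pi^1_1-CA_0=4, PRA=2, PA=3, EFA=1


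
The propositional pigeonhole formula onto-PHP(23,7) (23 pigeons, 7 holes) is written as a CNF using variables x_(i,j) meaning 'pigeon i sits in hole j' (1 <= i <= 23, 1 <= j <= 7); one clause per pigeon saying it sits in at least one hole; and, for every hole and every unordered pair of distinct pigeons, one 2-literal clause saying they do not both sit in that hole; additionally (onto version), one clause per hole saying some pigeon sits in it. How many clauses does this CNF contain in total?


onto-PHP(23,7): 23 pigeons, 7 holes, 23*7 = 161 variables.
- pigeon clauses: one per pigeon -> 23 clauses
- hole clauses: 7 holes * C(23,2) = 7 * 253 -> 1771 clauses
- onto clauses: one per hole -> 7 clauses
Total clauses = 23 + 1771 + 7 = 1801

1801


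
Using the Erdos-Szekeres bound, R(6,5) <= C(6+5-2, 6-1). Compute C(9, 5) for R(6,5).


R(6,5) <= C(6+5-2, 6-1) = C(9, 5)
C(9, 5) = 9! / (5! * 4!)
= 126

126


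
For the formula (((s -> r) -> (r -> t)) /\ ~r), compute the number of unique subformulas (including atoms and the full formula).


Formula: (((s -> r) -> (r -> t)) /\ ~r)
Subformulas found:
  1. s
  2. r
  3. t
  4. ~r
  5. (s -> r)
  6. (r -> t)
  7. ((s -> r) -> (r -> t))
  8. (((s -> r) -> (r -> t)) /\ ~r)
Total distinct subformulas = 8

8


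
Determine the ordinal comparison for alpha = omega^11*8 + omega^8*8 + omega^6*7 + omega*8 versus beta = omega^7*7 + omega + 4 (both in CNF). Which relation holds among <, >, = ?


Compare term by term from highest exponent:
alpha = omega^11*8 + omega^8*8 + omega^6*7 + omega*8
beta = omega^7*7 + omega + 4
Term 1: alpha has omega^11*8, beta has omega^7*7
Term 2: alpha has omega^8*8, beta has omega^1*1
Term 3: alpha has omega^6*7, beta has omega^0*4
Term 4: alpha has omega^1*8, beta has omega^0*0
Result: alpha > beta

alpha > beta


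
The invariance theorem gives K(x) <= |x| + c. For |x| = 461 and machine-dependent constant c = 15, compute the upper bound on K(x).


K(x) <= |x| + c = 461 + 15 = 476

476


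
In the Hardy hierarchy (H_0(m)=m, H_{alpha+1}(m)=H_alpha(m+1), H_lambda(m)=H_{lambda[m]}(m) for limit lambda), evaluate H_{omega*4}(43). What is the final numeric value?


H_{omega*4}(43):
For the Hardy hierarchy, H_{omega*k}(n) = 2^k * n.
2^4 = 16.
16 * 43 = 688

688


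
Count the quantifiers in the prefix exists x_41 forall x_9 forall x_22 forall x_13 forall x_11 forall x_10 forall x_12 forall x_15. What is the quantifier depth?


Quantifier prefix has 8 quantifier symbols.
Quantifier depth = 8

8


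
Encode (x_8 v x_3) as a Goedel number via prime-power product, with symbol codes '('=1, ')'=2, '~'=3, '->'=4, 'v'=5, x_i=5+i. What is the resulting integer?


Formula: (x_8 v x_3)
Symbol codes: [1, 13, 5, 8, 2]
Primes: [2, 3, 5, 7, 11]
p_1^1 = 2^1 = 2
p_2^13 = 3^13 = 1594323
p_3^5 = 5^5 = 3125
p_4^8 = 7^8 = 5764801
p_5^2 = 11^2 = 121
Product = 6950659586196768750

6950659586196768750


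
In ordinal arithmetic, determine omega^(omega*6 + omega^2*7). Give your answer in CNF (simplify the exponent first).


omega^(omega*6 + omega^2*7):
In ordinal addition a term is absorbed by a following term of strictly larger exponent: 1 < 2, so omega*6 + omega^2*7 = omega^2*7.
omega raised to a CNF ordinal is a single CNF term: Result = omega^(omega^2*7)

omega^(omega^2*7)


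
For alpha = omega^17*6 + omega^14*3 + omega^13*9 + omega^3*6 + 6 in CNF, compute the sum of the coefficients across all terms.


CNF: omega^17*6 + omega^14*3 + omega^13*9 + omega^3*6 + 6
Coefficients: 6 + 3 + 9 + 6 + 6 = 30

30


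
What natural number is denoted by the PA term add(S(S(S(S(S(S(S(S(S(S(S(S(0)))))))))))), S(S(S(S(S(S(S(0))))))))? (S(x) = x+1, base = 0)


add(S^12(0), S^7(0)):
S^12(0) = 12
S^7(0) = 7
12 + 7 = 19

19


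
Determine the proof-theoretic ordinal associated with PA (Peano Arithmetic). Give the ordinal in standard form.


The proof-theoretic ordinal of PA (Peano Arithmetic) is a standard result in ordinal analysis.
This ordinal is the supremum of order types of primitive recursive well-orderings
that the theory can prove to be well-ordered.
For PA (Peano Arithmetic), the proof-theoretic ordinal is epsilon_0.

epsilon_0


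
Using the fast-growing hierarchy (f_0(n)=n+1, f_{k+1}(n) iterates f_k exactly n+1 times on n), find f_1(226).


f_1(226) = f_0^227(226)
f_0 adds 1 each time, applied 227 times.
f_1(226) = 226 + 227 = 453

453


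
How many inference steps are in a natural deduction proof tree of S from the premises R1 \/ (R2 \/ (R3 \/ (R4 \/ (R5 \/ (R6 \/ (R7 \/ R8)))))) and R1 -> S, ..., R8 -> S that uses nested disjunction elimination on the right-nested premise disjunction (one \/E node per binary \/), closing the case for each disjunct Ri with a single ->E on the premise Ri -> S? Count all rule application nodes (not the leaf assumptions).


The premise R1 \/ (R2 \/ (R3 \/ (R4 \/ (R5 \/ (R6 \/ (R7 \/ R8)))))) contains 8 disjuncts, hence 7 binary \/ connectives.
- Each binary \/ is eliminated once: 7 \/E nodes.
- Each of the 8 cases Ri derives S by one ->E with Ri -> S: 8 ->E nodes.
Total = 7 + 8 = 15

15


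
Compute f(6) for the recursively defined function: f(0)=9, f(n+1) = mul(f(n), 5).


f(0) = 9
f(1) = mul(f(0), 5) = mul(9, 5) = 45
f(2) = mul(f(1), 5) = mul(45, 5) = 225
f(3) = mul(f(2), 5) = mul(225, 5) = 1125
f(4) = mul(f(3), 5) = mul(1125, 5) = 5625
f(5) = mul(f(4), 5) = mul(5625, 5) = 28125
f(6) = mul(f(5), 5) = mul(28125, 5) = 140625


140625


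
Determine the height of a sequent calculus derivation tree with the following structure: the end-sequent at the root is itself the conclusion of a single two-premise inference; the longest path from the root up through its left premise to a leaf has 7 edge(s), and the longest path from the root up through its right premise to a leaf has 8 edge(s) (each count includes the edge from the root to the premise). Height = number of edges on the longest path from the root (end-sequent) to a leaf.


Longest path through the left premise: 7 edges (measured from the branching sequent)
Longest path through the right premise: 8 edges
Height of the subtree rooted at the branching sequent: max(7, 8) = 8
The branching sequent is the root itself.
Total height = 8

8


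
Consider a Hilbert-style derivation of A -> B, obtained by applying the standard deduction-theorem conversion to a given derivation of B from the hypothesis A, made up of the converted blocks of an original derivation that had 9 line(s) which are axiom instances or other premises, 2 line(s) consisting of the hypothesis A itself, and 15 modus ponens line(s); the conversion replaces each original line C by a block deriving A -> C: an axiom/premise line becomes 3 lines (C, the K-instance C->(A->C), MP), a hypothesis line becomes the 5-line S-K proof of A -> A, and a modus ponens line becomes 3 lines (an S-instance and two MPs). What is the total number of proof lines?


Deduction-theorem conversion, block by block:
- 9 axiom/premise lines -> 3 lines each = 27
- 2 hypothesis lines -> 5 lines each (identity proof A->A) = 10
- 15 MP lines -> 3 lines each (S-instance, MP, MP) = 45
Total = 27 + 10 + 45 = 82 lines.

82


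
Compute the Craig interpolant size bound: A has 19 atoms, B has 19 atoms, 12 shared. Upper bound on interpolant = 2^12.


Shared atoms = 12
Craig interpolant size bound = 2^12
= 4096

4096


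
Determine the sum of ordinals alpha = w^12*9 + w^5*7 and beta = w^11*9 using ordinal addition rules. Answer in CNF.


Ordinal addition (w^12*9 + w^5*7) + w^11*9:
alpha's leading term has exponent 12 > beta's exponent 11, so it survives.
alpha's tail term has exponent 5 < beta's exponent 11, so it is absorbed by beta.
In ordinal addition, any term followed by a strictly larger-exponent term is absorbed.
Result = w^12*9 + w^11*9

w^12*9 + w^11*9


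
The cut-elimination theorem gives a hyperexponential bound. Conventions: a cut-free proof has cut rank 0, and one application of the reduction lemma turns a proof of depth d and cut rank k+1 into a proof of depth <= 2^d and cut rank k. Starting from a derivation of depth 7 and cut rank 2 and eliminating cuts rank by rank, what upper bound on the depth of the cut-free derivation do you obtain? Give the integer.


Each rank reduction sends depth d to at most 2^d; cut rank r needs r reductions.
2_0(7) = 7
2_1(7) = 2^7 = 128
2_2(7) = 2^128 = 340282366920938463463374607431768211456
Cut-free depth bound = 340282366920938463463374607431768211456

340282366920938463463374607431768211456


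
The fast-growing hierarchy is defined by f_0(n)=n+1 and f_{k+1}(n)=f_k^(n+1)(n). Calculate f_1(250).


f_1(250) = f_0^251(250)
f_0 adds 1 each time, applied 251 times.
f_1(250) = 250 + 251 = 501

501


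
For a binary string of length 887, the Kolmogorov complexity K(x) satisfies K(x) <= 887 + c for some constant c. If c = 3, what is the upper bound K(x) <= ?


K(x) <= |x| + c = 887 + 3 = 890

890


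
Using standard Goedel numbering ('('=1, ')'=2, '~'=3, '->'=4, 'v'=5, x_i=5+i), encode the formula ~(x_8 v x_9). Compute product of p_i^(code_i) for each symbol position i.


Formula: ~(x_8 v x_9)
Symbol codes: [3, 1, 13, 5, 14, 2]
Primes: [2, 3, 5, 7, 11, 13]
p_1^3 = 2^3 = 8
p_2^1 = 3^1 = 3
p_3^13 = 5^13 = 1220703125
p_4^5 = 7^5 = 16807
p_5^14 = 11^14 = 379749833583241
p_6^2 = 13^2 = 169
Product = 31600633932500004530361328125000

31600633932500004530361328125000


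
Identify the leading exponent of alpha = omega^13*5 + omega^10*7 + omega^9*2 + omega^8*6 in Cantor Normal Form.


CNF: omega^13*5 + omega^10*7 + omega^9*2 + omega^8*6
The leading term is omega^13*5, which has exponent 13.

13


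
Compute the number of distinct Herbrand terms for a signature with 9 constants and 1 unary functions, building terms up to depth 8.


Herbrand terms by depth:
Depth 0: 9 constants
Depth 1: 9 new terms (running total: 18)
Depth 2: 9 new terms (running total: 27)
Depth 3: 9 new terms (running total: 36)
Depth 4: 9 new terms (running total: 45)
Depth 5: 9 new terms (running total: 54)
Depth 6: 9 new terms (running total: 63)
Depth 7: 9 new terms (running total: 72)
Depth 8: 9 new terms (running total: 81)
Total distinct ground terms = 81

81
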